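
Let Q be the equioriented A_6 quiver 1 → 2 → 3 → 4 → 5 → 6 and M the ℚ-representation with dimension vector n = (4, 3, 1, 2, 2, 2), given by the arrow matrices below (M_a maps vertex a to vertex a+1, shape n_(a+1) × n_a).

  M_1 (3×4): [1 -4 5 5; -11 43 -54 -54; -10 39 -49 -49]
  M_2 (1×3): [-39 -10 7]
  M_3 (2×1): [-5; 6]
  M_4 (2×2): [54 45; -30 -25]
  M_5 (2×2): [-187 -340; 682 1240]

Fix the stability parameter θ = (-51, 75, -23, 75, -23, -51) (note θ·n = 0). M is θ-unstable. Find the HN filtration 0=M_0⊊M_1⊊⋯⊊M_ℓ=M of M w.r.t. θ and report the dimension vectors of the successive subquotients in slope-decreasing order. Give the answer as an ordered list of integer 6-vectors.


Via rank(M_{q-1}∘⋯∘M_p): M ≅ I[1,1]^2, I[1,2], I[1,4], I[2,2], I[4,6], I[5,5], I[6,6].
μ_θ-semistable layers: μ^(1)=75; μ^(2)=26; μ^(3)=1/3; μ^(4)=-23; μ^(5)=-51

((0, 2, 0, 1, 0, 0); (0, 1, 1, 0, 0, 0); (0, 0, 0, 1, 1, 1); (0, 0, 0, 0, 1, 0); (4, 0, 0, 0, 0, 1))


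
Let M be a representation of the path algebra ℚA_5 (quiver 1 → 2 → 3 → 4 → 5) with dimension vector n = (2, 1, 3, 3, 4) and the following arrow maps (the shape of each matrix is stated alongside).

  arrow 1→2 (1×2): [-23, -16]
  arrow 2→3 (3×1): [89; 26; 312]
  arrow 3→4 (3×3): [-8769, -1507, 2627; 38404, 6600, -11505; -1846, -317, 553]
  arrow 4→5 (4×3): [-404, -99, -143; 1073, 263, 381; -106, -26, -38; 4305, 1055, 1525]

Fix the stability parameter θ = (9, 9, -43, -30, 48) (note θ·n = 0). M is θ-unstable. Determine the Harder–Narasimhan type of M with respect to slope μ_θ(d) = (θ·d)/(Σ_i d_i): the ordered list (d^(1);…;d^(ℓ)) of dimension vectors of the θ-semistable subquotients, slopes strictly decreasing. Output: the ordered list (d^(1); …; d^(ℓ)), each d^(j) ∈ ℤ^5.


Interval decomposition of M: I[1,1], I[1,5], I[3,4], I[3,5], I[5,5]^2.
HN type (ℓ=5): μ^(1)=48; μ^(2)=9; μ^(3)=-55/4; μ^(4)=-30; μ^(5)=-43

((0, 0, 0, 0, 4); (1, 0, 0, 0, 0); (1, 1, 1, 1, 0); (0, 0, 0, 2, 0); (0, 0, 2, 0, 0))


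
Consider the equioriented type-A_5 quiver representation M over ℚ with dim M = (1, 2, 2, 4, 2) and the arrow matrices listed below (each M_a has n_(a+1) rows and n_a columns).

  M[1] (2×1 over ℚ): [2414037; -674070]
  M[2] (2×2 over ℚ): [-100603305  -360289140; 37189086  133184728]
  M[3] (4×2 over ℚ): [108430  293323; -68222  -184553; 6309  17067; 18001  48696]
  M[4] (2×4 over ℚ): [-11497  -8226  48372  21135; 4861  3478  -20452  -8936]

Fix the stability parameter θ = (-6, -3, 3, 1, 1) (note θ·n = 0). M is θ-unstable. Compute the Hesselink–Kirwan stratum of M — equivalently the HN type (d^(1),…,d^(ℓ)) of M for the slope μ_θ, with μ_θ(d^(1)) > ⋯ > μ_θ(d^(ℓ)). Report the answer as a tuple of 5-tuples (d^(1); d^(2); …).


Barcode: M ≅ I[1,5], I[2,2], I[3,5], I[4,4]^2. HN layers by μ_θ (4 steps, strictly decreasing):
  μ^(1)=5/3; μ^(2)=1; μ^(3)=-3; μ^(4)=-6

((0, 0, 2, 2, 2); (0, 0, 0, 2, 0); (0, 2, 0, 0, 0); (1, 0, 0, 0, 0))


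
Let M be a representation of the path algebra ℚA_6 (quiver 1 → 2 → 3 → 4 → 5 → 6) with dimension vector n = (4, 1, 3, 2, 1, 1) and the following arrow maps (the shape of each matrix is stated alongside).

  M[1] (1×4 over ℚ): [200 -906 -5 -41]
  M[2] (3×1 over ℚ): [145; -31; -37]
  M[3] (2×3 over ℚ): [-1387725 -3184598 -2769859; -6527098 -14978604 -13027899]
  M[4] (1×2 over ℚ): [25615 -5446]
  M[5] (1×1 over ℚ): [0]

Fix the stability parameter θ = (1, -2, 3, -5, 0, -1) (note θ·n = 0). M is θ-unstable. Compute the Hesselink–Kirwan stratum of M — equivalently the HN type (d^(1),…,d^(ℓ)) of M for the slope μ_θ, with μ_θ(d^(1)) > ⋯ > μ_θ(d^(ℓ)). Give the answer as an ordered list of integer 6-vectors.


Via rank(M_{q-1}∘⋯∘M_p): M ≅ I[1,1]^3, I[1,5], I[3,3], I[3,4], I[6,6].
μ_θ-semistable layers: μ^(1)=3; μ^(2)=1; μ^(3)=0; μ^(4)=-3/4; μ^(5)=-1

((0, 0, 1, 0, 0, 0); (3, 0, 0, 0, 0, 0); (0, 0, 0, 0, 1, 0); (1, 1, 1, 1, 0, 0); (0, 0, 1, 1, 0, 1))


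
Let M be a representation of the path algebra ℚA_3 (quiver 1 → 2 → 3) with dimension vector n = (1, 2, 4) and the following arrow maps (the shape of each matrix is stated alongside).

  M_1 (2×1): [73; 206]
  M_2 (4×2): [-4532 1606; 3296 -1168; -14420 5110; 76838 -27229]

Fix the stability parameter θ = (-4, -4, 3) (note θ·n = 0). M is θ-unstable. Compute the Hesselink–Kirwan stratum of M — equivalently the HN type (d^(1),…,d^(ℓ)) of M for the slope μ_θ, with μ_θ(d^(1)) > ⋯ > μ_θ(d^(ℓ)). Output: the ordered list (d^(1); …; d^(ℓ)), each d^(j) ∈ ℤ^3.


Interval decomposition of M: I[1,2], I[2,3], I[3,3]^3.
HN type (ℓ=2): μ^(1)=3; μ^(2)=-4

((0, 0, 4); (1, 2, 0))


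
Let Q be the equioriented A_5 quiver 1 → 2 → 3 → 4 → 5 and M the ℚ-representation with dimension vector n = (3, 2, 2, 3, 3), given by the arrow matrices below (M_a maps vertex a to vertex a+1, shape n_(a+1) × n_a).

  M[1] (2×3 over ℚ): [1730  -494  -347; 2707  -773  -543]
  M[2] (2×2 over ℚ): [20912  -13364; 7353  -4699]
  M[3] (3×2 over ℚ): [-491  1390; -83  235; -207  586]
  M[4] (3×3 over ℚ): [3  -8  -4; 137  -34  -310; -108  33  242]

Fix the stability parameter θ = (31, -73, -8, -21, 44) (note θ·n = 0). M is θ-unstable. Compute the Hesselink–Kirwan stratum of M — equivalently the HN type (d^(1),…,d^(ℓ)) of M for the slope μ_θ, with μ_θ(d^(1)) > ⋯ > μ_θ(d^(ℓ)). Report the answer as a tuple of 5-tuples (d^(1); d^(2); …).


Interval decomposition of M: I[1,1], I[1,5]^2, I[4,5].
HN type (ℓ=4): μ^(1)=44; μ^(2)=31; μ^(3)=-29/2; μ^(4)=-21

((0, 0, 0, 0, 3); (1, 0, 0, 0, 0); (0, 0, 2, 2, 0); (2, 2, 0, 1, 0))


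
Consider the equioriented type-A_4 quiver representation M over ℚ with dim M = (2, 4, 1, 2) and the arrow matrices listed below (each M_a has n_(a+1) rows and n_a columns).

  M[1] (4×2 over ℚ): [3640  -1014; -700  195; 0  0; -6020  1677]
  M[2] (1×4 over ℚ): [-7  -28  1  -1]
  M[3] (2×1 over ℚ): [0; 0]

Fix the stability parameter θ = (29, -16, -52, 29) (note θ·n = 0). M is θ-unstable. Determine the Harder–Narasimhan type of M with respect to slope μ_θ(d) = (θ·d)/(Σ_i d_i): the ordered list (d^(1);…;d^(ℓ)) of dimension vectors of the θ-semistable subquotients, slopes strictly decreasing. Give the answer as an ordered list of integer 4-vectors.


Interval decomposition of M: I[1,1], I[1,3], I[2,2]^3, I[4,4]^2.
HN type (ℓ=3): μ^(1)=29; μ^(2)=-13; μ^(3)=-16

((1, 0, 0, 2); (1, 1, 1, 0); (0, 3, 0, 0))


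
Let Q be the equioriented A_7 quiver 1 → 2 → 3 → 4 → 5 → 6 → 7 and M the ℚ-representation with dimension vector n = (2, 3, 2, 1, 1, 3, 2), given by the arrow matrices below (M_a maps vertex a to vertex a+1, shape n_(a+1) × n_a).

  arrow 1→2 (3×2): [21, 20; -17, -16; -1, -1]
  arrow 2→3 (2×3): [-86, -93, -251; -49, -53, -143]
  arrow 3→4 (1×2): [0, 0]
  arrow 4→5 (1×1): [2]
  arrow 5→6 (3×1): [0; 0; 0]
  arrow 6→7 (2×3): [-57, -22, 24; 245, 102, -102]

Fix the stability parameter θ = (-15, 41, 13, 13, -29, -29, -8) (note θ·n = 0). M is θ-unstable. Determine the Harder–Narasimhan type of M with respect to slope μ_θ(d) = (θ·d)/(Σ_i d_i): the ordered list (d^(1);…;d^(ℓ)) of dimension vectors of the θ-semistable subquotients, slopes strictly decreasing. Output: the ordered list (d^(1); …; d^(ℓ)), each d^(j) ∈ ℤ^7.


Via rank(M_{q-1}∘⋯∘M_p): M ≅ I[1,3]^2, I[2,2], I[4,5], I[6,6], I[6,7]^2.
μ_θ-semistable layers: μ^(1)=41; μ^(2)=27; μ^(3)=-8; μ^(4)=-15; μ^(5)=-29

((0, 1, 0, 0, 0, 0, 0); (0, 2, 2, 0, 0, 0, 0); (0, 0, 0, 1, 1, 0, 2); (2, 0, 0, 0, 0, 0, 0); (0, 0, 0, 0, 0, 3, 0))


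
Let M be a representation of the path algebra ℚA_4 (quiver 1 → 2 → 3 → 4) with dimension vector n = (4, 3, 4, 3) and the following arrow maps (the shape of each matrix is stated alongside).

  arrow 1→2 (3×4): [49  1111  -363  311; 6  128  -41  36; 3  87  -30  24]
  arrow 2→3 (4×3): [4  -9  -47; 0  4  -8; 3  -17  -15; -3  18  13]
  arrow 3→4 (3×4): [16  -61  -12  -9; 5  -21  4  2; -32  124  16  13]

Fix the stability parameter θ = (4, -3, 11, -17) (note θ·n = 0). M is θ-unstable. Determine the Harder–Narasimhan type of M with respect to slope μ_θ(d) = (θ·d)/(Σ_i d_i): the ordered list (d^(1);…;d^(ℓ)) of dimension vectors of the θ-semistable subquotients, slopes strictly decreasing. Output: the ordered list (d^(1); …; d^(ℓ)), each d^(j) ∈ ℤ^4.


Via rank(M_{q-1}∘⋯∘M_p): M ≅ I[1,1], I[1,3], I[1,4]^2, I[3,4].
μ_θ-semistable layers: μ^(1)=11; μ^(2)=4; μ^(3)=1/2; μ^(4)=-5/4; μ^(5)=-3

((0, 0, 1, 0); (1, 0, 0, 0); (1, 1, 0, 0); (2, 2, 2, 2); (0, 0, 1, 1))


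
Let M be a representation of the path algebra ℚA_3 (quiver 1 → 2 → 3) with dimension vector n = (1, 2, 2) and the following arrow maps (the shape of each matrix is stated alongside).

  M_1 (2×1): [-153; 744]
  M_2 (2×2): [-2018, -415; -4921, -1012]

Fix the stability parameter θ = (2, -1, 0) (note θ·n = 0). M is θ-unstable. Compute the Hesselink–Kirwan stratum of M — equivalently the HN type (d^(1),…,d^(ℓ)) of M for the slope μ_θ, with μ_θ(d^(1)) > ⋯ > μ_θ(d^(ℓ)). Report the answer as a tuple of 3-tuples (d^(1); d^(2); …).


Via rank(M_{q-1}∘⋯∘M_p): M ≅ I[1,3], I[2,3].
μ_θ-semistable layers: μ^(1)=1/3; μ^(2)=0; μ^(3)=-1

((1, 1, 1); (0, 0, 1); (0, 1, 0))


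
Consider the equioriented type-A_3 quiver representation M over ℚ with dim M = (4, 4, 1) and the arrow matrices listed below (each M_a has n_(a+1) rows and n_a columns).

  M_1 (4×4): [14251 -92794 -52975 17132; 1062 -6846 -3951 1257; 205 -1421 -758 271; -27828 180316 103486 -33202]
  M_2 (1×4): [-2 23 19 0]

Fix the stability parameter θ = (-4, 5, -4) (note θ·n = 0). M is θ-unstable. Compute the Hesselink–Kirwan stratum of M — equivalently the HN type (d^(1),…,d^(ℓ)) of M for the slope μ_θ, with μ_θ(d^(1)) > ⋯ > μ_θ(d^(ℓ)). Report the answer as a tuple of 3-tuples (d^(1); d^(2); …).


Barcode: M ≅ I[1,2]^3, I[1,3]. HN layers by μ_θ (3 steps, strictly decreasing):
  μ^(1)=5; μ^(2)=1/2; μ^(3)=-4

((0, 3, 0); (0, 1, 1); (4, 0, 0))


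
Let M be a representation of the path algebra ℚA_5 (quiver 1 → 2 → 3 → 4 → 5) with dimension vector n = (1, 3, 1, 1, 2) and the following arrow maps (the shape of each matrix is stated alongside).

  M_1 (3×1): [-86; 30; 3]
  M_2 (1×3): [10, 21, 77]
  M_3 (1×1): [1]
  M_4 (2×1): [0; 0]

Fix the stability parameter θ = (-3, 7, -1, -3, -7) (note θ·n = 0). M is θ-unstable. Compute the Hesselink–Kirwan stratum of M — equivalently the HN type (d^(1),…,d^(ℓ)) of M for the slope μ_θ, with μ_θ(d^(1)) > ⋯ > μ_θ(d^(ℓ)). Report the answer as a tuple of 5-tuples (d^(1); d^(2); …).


Via rank(M_{q-1}∘⋯∘M_p): M ≅ I[1,4], I[2,2]^2, I[5,5]^2.
μ_θ-semistable layers: μ^(1)=7; μ^(2)=1; μ^(3)=-3; μ^(4)=-7

((0, 2, 0, 0, 0); (0, 1, 1, 1, 0); (1, 0, 0, 0, 0); (0, 0, 0, 0, 2))


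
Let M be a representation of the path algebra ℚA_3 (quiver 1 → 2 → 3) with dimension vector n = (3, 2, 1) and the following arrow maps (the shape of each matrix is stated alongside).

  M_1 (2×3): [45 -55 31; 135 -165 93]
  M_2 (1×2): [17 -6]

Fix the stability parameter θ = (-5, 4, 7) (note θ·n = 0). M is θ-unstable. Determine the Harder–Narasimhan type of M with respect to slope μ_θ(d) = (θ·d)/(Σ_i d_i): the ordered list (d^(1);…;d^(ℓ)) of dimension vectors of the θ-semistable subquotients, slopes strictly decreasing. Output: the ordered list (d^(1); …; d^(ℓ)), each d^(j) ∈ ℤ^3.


Via rank(M_{q-1}∘⋯∘M_p): M ≅ I[1,1]^2, I[1,3], I[2,2].
μ_θ-semistable layers: μ^(1)=7; μ^(2)=4; μ^(3)=-5

((0, 0, 1); (0, 2, 0); (3, 0, 0))


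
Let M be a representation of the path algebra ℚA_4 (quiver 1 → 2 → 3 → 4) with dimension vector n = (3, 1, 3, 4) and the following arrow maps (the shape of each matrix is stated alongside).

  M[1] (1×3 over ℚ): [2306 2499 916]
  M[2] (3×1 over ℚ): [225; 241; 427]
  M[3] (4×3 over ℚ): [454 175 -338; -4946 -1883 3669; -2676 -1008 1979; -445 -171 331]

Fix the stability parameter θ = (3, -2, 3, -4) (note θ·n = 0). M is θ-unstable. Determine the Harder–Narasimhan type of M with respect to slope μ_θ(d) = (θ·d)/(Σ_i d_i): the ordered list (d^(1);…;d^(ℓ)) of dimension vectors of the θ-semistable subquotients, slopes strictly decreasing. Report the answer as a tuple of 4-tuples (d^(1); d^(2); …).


Interval decomposition of M: I[1,1]^2, I[1,4], I[3,4]^2, I[4,4].
HN type (ℓ=4): μ^(1)=3; μ^(2)=0; μ^(3)=-1/2; μ^(4)=-4

((2, 0, 0, 0); (1, 1, 1, 1); (0, 0, 2, 2); (0, 0, 0, 1))


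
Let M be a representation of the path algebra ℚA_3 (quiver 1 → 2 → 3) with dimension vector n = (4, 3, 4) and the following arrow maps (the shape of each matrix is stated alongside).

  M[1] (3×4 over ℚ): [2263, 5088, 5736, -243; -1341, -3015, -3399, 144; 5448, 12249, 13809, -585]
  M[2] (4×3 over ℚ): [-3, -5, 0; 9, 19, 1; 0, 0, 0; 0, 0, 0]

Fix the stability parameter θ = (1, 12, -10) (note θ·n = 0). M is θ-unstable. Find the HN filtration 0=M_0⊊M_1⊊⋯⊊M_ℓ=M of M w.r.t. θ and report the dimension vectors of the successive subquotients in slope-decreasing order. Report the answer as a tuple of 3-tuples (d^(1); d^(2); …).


Via rank(M_{q-1}∘⋯∘M_p): M ≅ I[1,1]^2, I[1,2], I[1,3], I[2,3], I[3,3]^2.
μ_θ-semistable layers: μ^(1)=12; μ^(2)=1; μ^(3)=-10

((0, 1, 0); (4, 2, 2); (0, 0, 2))


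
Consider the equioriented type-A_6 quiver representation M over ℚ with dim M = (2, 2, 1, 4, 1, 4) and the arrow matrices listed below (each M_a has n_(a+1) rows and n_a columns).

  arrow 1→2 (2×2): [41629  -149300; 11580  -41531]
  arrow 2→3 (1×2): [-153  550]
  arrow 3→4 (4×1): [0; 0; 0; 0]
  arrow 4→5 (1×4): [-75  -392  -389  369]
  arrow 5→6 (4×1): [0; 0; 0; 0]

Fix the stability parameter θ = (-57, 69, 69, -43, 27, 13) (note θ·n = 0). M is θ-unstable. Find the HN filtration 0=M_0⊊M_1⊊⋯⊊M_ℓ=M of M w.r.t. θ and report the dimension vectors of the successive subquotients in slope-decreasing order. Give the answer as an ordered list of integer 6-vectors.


Via rank(M_{q-1}∘⋯∘M_p): M ≅ I[1,2], I[1,3], I[4,4]^3, I[4,5], I[6,6]^4.
μ_θ-semistable layers: μ^(1)=69; μ^(2)=27; μ^(3)=13; μ^(4)=-43; μ^(5)=-57

((0, 2, 1, 0, 0, 0); (0, 0, 0, 0, 1, 0); (0, 0, 0, 0, 0, 4); (0, 0, 0, 4, 0, 0); (2, 0, 0, 0, 0, 0))


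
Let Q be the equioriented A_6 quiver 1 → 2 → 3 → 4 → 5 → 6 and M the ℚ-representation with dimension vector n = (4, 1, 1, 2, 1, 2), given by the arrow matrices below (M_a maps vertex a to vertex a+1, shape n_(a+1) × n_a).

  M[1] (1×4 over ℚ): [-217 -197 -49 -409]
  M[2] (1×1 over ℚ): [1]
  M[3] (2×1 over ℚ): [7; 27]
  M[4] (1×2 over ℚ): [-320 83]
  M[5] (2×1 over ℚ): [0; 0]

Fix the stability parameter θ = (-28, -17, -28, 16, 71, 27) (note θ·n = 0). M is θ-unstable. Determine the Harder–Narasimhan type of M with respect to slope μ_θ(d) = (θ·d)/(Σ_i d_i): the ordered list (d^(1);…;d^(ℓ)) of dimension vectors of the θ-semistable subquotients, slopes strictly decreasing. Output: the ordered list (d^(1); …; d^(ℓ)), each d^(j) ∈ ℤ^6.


Via rank(M_{q-1}∘⋯∘M_p): M ≅ I[1,1]^3, I[1,5], I[4,4], I[6,6]^2.
μ_θ-semistable layers: μ^(1)=71; μ^(2)=27; μ^(3)=16; μ^(4)=-45/2; μ^(5)=-28

((0, 0, 0, 0, 1, 0); (0, 0, 0, 0, 0, 2); (0, 0, 0, 2, 0, 0); (0, 1, 1, 0, 0, 0); (4, 0, 0, 0, 0, 0))


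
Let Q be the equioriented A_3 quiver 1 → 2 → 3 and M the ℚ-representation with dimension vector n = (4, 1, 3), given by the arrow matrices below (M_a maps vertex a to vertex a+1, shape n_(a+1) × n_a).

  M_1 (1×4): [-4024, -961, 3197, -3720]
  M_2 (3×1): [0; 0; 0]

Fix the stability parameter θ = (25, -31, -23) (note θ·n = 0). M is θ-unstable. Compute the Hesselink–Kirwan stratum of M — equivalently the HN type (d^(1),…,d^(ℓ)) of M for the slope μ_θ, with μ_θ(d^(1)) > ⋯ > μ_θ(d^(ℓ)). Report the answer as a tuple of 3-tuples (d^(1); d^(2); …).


Barcode: M ≅ I[1,1]^3, I[1,2], I[3,3]^3. HN layers by μ_θ (3 steps, strictly decreasing):
  μ^(1)=25; μ^(2)=-3; μ^(3)=-23

((3, 0, 0); (1, 1, 0); (0, 0, 3))


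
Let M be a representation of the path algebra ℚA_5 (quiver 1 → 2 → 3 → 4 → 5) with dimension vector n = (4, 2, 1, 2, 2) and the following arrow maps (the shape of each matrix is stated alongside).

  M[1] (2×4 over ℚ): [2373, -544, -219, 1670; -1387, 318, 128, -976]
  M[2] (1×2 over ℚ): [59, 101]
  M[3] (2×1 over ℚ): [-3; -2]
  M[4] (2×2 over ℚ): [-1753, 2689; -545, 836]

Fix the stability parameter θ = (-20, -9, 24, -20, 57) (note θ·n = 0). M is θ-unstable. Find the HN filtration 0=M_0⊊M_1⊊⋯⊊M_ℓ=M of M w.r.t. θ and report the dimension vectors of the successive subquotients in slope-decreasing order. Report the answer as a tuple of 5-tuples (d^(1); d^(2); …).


Via rank(M_{q-1}∘⋯∘M_p): M ≅ I[1,1]^2, I[1,2], I[1,5], I[4,5].
μ_θ-semistable layers: μ^(1)=57; μ^(2)=2; μ^(3)=-9; μ^(4)=-20

((0, 0, 0, 0, 2); (0, 0, 1, 1, 0); (0, 2, 0, 0, 0); (4, 0, 0, 1, 0))


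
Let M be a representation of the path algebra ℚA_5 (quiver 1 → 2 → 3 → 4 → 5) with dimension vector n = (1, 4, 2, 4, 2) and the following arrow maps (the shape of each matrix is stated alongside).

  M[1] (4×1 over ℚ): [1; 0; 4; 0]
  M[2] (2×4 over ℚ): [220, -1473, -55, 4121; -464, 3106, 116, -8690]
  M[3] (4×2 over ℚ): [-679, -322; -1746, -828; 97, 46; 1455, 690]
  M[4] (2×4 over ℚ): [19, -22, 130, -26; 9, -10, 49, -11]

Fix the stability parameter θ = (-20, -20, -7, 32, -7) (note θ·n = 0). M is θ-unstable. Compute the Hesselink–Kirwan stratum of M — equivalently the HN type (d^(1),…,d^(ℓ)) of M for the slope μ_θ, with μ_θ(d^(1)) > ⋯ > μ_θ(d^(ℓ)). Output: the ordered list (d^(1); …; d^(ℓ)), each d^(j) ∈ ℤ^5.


Via rank(M_{q-1}∘⋯∘M_p): M ≅ I[1,2], I[2,2], I[2,3], I[2,5], I[4,4]^2, I[4,5].
μ_θ-semistable layers: μ^(1)=32; μ^(2)=25/2; μ^(3)=-7; μ^(4)=-20

((0, 0, 0, 2, 0); (0, 0, 0, 2, 2); (0, 0, 2, 0, 0); (1, 4, 0, 0, 0))


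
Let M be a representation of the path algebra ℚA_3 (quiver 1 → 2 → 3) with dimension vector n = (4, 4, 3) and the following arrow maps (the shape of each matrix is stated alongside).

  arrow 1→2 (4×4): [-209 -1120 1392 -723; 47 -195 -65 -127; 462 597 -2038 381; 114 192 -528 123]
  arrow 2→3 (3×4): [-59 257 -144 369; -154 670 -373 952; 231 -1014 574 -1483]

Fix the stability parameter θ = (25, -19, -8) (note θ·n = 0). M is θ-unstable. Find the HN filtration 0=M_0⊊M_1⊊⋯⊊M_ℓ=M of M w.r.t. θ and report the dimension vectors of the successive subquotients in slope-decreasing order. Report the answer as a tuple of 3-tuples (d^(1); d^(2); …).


Barcode: M ≅ I[1,2], I[1,3]^3. HN layers by μ_θ (2 steps, strictly decreasing):
  μ^(1)=3; μ^(2)=-2/3

((1, 1, 0); (3, 3, 3))


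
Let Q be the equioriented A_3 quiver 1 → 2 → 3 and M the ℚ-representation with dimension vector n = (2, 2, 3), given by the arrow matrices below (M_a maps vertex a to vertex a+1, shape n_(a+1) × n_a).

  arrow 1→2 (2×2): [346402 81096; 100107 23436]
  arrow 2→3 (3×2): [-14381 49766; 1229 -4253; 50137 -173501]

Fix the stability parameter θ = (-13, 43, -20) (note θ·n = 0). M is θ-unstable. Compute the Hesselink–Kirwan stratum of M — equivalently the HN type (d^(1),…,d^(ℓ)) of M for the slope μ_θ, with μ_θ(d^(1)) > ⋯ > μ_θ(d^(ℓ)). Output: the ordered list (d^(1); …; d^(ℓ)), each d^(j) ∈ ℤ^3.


Interval decomposition of M: I[1,1], I[1,3], I[2,3], I[3,3].
HN type (ℓ=3): μ^(1)=23/2; μ^(2)=-13; μ^(3)=-20

((0, 2, 2); (2, 0, 0); (0, 0, 1))


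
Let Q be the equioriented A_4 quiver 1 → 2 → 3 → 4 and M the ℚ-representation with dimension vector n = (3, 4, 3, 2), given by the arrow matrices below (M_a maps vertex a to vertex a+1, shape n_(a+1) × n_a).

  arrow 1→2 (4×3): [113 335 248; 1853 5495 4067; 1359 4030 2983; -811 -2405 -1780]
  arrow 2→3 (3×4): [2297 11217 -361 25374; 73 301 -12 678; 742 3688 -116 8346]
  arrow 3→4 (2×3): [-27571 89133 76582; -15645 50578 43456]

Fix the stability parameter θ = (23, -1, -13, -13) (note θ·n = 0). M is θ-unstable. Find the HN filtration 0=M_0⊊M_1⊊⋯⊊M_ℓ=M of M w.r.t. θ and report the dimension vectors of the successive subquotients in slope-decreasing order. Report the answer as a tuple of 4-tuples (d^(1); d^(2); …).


Via rank(M_{q-1}∘⋯∘M_p): M ≅ I[1,2], I[1,4]^2, I[2,3].
μ_θ-semistable layers: μ^(1)=11; μ^(2)=-1; μ^(3)=-7

((1, 1, 0, 0); (2, 2, 2, 2); (0, 1, 1, 0))


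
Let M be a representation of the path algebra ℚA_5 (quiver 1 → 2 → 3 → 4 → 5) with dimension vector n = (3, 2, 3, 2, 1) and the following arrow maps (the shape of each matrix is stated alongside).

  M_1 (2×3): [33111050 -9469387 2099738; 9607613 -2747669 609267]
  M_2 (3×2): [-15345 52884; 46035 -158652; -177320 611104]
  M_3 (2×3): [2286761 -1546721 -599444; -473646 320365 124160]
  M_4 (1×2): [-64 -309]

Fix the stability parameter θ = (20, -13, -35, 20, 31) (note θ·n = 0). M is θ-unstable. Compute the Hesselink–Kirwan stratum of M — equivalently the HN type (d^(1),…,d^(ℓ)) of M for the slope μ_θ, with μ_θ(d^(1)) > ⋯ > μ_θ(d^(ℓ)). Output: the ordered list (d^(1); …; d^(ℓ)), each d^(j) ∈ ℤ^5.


Via rank(M_{q-1}∘⋯∘M_p): M ≅ I[1,1], I[1,2], I[1,5], I[3,3], I[3,4].
μ_θ-semistable layers: μ^(1)=31; μ^(2)=20; μ^(3)=7/2; μ^(4)=-28/3; μ^(5)=-35

((0, 0, 0, 0, 1); (1, 0, 0, 2, 0); (1, 1, 0, 0, 0); (1, 1, 1, 0, 0); (0, 0, 2, 0, 0))


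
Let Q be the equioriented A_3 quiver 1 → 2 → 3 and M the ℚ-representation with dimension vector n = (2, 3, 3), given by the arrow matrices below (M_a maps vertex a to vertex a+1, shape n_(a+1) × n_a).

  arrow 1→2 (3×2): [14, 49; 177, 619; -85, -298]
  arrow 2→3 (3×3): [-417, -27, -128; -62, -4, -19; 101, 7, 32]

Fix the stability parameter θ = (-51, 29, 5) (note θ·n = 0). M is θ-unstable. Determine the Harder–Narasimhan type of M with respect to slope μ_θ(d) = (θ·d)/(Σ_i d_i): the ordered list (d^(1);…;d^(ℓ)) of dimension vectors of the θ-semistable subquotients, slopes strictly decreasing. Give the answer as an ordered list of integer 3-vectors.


Interval decomposition of M: I[1,3]^2, I[2,2], I[3,3].
HN type (ℓ=4): μ^(1)=29; μ^(2)=17; μ^(3)=5; μ^(4)=-51

((0, 1, 0); (0, 2, 2); (0, 0, 1); (2, 0, 0))


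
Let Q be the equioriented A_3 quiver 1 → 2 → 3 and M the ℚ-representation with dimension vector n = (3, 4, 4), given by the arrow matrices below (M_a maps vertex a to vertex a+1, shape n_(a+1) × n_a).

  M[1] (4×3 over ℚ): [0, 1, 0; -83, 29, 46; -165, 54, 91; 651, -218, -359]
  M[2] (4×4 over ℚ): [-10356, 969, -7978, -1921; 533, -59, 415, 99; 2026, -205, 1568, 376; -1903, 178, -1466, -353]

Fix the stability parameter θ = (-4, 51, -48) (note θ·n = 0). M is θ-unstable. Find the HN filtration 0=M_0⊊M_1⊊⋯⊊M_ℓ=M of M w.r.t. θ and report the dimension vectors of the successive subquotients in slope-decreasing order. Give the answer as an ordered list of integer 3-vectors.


Barcode: M ≅ I[1,3]^3, I[2,3]. HN layers by μ_θ (2 steps, strictly decreasing):
  μ^(1)=3/2; μ^(2)=-4

((0, 4, 4); (3, 0, 0))


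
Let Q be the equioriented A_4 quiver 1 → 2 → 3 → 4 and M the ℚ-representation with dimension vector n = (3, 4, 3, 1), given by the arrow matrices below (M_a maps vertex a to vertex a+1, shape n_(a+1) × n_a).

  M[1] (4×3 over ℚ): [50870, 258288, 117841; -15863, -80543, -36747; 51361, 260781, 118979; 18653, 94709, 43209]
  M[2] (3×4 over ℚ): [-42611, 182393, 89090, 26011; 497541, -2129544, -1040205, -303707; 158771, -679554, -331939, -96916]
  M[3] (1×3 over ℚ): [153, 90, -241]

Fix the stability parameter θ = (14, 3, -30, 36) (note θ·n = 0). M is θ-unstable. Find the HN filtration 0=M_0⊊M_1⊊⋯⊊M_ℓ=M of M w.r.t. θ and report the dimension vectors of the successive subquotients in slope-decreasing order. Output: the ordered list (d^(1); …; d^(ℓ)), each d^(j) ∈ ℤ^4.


Interval decomposition of M: I[1,1], I[1,3], I[1,4], I[2,2], I[2,3].
HN type (ℓ=5): μ^(1)=36; μ^(2)=14; μ^(3)=3; μ^(4)=-13/3; μ^(5)=-27/2

((0, 0, 0, 1); (1, 0, 0, 0); (0, 1, 0, 0); (2, 2, 2, 0); (0, 1, 1, 0))


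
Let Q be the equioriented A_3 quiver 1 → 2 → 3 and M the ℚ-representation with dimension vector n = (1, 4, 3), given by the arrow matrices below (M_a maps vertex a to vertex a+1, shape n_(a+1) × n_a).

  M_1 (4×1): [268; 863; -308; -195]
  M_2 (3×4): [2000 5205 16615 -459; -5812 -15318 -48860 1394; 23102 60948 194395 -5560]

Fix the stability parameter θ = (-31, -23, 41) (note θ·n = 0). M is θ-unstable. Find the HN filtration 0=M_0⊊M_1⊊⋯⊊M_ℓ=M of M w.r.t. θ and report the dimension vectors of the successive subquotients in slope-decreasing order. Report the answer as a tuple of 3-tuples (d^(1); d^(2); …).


Via rank(M_{q-1}∘⋯∘M_p): M ≅ I[1,2], I[2,2], I[2,3]^2, I[3,3].
μ_θ-semistable layers: μ^(1)=41; μ^(2)=-23; μ^(3)=-31

((0, 0, 3); (0, 4, 0); (1, 0, 0))


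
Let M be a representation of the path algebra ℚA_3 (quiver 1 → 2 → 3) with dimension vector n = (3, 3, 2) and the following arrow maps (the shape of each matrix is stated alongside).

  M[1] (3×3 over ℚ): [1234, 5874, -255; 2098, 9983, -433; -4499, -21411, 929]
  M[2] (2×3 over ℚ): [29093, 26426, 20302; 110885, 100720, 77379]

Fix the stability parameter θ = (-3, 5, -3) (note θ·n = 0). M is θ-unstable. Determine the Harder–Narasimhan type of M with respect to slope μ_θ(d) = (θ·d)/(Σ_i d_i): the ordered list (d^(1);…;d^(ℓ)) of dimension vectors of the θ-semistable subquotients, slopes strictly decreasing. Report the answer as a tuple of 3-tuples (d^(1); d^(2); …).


Barcode: M ≅ I[1,2], I[1,3]^2. HN layers by μ_θ (3 steps, strictly decreasing):
  μ^(1)=5; μ^(2)=1; μ^(3)=-3

((0, 1, 0); (0, 2, 2); (3, 0, 0))


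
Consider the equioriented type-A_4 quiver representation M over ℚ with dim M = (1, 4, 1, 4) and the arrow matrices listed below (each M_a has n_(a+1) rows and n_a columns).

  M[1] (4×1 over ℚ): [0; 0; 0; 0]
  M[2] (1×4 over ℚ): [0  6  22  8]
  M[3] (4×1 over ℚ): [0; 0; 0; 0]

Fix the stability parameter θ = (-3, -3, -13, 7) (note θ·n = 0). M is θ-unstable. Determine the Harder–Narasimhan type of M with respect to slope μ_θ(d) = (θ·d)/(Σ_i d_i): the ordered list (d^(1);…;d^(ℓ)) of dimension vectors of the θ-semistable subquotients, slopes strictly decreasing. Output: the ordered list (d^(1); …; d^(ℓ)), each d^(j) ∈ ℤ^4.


Interval decomposition of M: I[1,1], I[2,2]^3, I[2,3], I[4,4]^4.
HN type (ℓ=3): μ^(1)=7; μ^(2)=-3; μ^(3)=-8

((0, 0, 0, 4); (1, 3, 0, 0); (0, 1, 1, 0))


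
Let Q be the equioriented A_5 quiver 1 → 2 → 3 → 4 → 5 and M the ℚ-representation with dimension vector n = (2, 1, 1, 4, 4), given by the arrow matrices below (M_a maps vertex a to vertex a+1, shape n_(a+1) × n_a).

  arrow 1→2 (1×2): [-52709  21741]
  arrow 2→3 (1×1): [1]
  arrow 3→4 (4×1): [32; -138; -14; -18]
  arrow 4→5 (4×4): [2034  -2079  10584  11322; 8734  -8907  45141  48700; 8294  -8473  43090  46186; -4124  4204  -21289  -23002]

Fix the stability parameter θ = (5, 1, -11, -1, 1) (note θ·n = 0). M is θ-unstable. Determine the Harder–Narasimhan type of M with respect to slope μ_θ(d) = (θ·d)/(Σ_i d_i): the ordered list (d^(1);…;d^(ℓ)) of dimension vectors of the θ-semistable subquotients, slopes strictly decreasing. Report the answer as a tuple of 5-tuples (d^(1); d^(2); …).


Via rank(M_{q-1}∘⋯∘M_p): M ≅ I[1,1], I[1,5], I[4,4]^2, I[4,5], I[5,5]^2.
μ_θ-semistable layers: μ^(1)=5; μ^(2)=1; μ^(3)=-1; μ^(4)=-5/3

((1, 0, 0, 0, 0); (0, 0, 0, 0, 4); (0, 0, 0, 4, 0); (1, 1, 1, 0, 0))


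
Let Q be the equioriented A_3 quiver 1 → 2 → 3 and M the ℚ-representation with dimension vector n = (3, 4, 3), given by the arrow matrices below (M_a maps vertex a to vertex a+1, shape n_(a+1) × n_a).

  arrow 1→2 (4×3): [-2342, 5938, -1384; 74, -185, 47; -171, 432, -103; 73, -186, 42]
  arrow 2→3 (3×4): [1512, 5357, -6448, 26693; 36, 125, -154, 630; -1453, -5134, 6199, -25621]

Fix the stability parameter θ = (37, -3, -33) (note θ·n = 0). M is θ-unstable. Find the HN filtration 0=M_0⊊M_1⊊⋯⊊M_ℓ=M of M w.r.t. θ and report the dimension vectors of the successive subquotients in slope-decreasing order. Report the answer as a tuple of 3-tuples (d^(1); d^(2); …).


Interval decomposition of M: I[1,3]^3, I[2,2].
HN type (ℓ=2): μ^(1)=1/3; μ^(2)=-3

((3, 3, 3); (0, 1, 0))


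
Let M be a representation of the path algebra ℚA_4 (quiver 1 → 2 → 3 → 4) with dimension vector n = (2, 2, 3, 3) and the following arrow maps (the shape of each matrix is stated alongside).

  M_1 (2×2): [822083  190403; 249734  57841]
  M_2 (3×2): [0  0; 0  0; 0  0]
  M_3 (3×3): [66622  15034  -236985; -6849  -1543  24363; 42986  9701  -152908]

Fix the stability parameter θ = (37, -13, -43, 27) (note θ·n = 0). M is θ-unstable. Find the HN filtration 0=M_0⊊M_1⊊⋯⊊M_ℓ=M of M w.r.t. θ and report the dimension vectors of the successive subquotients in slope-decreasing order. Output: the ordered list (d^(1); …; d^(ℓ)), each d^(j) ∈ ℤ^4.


Barcode: M ≅ I[1,2]^2, I[3,4]^3. HN layers by μ_θ (3 steps, strictly decreasing):
  μ^(1)=27; μ^(2)=12; μ^(3)=-43

((0, 0, 0, 3); (2, 2, 0, 0); (0, 0, 3, 0))


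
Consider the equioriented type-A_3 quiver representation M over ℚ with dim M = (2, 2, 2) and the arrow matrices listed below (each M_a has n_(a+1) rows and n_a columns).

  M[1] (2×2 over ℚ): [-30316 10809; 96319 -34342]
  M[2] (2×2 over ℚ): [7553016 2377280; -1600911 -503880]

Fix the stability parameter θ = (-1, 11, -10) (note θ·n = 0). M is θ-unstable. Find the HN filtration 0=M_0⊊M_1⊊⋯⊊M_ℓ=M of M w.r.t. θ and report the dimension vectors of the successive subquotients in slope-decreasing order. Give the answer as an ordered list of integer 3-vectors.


Via rank(M_{q-1}∘⋯∘M_p): M ≅ I[1,2], I[1,3], I[3,3].
μ_θ-semistable layers: μ^(1)=11; μ^(2)=1/2; μ^(3)=-1; μ^(4)=-10

((0, 1, 0); (0, 1, 1); (2, 0, 0); (0, 0, 1))


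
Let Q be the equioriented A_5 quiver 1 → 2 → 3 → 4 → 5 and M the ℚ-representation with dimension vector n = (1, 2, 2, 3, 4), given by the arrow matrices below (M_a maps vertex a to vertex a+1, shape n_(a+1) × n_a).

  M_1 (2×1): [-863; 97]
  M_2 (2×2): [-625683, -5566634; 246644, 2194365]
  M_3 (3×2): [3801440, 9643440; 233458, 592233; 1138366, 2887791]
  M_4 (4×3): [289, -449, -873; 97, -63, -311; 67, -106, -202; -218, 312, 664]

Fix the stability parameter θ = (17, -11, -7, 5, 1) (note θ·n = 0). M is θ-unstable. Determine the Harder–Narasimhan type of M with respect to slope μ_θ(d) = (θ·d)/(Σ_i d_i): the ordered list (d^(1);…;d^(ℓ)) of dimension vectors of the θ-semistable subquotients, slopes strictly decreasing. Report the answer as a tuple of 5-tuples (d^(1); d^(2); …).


Via rank(M_{q-1}∘⋯∘M_p): M ≅ I[1,4], I[2,3], I[4,5]^2, I[5,5]^2.
μ_θ-semistable layers: μ^(1)=5; μ^(2)=3; μ^(3)=1; μ^(4)=-1/3; μ^(5)=-7; μ^(6)=-11

((0, 0, 0, 1, 0); (0, 0, 0, 2, 2); (0, 0, 0, 0, 2); (1, 1, 1, 0, 0); (0, 0, 1, 0, 0); (0, 1, 0, 0, 0))


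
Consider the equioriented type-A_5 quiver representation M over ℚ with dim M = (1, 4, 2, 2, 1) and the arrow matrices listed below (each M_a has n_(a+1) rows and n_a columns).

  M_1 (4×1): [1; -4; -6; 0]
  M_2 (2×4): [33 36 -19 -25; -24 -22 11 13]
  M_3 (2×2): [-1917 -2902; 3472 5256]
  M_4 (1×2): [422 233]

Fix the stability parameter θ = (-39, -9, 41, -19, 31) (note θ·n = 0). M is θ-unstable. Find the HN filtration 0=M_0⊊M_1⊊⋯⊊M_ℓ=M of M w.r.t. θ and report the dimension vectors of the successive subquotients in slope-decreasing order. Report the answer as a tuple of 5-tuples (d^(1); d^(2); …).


Via rank(M_{q-1}∘⋯∘M_p): M ≅ I[1,5], I[2,2]^2, I[2,4].
μ_θ-semistable layers: μ^(1)=31; μ^(2)=11; μ^(3)=-9; μ^(4)=-39

((0, 0, 0, 0, 1); (0, 0, 2, 2, 0); (0, 4, 0, 0, 0); (1, 0, 0, 0, 0))


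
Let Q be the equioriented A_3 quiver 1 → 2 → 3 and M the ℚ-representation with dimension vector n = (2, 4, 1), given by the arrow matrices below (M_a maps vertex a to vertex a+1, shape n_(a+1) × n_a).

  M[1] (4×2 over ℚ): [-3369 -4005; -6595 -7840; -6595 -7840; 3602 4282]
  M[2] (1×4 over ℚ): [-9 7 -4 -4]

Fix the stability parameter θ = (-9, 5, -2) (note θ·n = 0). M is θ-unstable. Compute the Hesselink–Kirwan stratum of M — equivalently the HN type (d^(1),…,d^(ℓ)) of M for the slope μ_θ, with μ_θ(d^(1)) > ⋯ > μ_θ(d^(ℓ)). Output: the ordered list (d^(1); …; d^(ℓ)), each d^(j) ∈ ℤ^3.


Via rank(M_{q-1}∘⋯∘M_p): M ≅ I[1,2], I[1,3], I[2,2]^2.
μ_θ-semistable layers: μ^(1)=5; μ^(2)=3/2; μ^(3)=-9

((0, 3, 0); (0, 1, 1); (2, 0, 0))


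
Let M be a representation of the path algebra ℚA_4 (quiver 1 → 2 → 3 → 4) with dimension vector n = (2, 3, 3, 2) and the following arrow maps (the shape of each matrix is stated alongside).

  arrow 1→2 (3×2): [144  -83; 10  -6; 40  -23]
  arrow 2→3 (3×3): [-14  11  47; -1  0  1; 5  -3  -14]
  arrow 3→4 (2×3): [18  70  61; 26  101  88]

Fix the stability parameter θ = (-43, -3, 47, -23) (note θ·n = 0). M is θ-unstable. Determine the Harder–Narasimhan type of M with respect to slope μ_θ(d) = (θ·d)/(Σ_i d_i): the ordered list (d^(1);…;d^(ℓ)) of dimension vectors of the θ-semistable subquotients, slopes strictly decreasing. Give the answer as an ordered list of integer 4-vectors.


Via rank(M_{q-1}∘⋯∘M_p): M ≅ I[1,2], I[1,4], I[2,4], I[3,3].
μ_θ-semistable layers: μ^(1)=47; μ^(2)=12; μ^(3)=-3; μ^(4)=-43

((0, 0, 1, 0); (0, 0, 2, 2); (0, 3, 0, 0); (2, 0, 0, 0))


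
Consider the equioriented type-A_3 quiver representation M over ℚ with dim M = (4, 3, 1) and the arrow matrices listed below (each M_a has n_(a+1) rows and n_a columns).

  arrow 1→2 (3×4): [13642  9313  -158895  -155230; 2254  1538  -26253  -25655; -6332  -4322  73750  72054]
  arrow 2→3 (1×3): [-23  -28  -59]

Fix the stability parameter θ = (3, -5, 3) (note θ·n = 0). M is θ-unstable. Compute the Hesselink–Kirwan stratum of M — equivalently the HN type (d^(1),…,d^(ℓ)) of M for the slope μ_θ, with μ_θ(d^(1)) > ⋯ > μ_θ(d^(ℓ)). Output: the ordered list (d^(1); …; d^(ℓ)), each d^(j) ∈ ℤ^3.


Barcode: M ≅ I[1,1], I[1,2]^2, I[1,3]. HN layers by μ_θ (2 steps, strictly decreasing):
  μ^(1)=3; μ^(2)=-1

((1, 0, 1); (3, 3, 0))


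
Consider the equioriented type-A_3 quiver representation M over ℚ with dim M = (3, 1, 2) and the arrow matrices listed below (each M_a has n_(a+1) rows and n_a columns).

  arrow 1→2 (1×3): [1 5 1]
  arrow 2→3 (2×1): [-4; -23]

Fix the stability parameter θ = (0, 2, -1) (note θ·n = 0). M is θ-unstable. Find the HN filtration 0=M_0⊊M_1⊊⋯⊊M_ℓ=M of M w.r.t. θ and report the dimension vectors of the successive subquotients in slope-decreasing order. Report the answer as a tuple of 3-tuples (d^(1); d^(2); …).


Interval decomposition of M: I[1,1]^2, I[1,3], I[3,3].
HN type (ℓ=3): μ^(1)=1/2; μ^(2)=0; μ^(3)=-1

((0, 1, 1); (3, 0, 0); (0, 0, 1))


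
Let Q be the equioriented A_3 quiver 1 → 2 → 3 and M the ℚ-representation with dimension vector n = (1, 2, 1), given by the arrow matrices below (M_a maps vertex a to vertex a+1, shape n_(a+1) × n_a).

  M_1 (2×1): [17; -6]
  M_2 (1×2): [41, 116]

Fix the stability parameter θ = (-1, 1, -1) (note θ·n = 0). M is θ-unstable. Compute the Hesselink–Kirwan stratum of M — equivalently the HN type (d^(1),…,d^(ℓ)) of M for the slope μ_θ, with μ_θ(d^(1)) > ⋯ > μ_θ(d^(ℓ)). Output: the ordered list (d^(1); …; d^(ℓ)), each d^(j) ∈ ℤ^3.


Via rank(M_{q-1}∘⋯∘M_p): M ≅ I[1,3], I[2,2].
μ_θ-semistable layers: μ^(1)=1; μ^(2)=0; μ^(3)=-1

((0, 1, 0); (0, 1, 1); (1, 0, 0))


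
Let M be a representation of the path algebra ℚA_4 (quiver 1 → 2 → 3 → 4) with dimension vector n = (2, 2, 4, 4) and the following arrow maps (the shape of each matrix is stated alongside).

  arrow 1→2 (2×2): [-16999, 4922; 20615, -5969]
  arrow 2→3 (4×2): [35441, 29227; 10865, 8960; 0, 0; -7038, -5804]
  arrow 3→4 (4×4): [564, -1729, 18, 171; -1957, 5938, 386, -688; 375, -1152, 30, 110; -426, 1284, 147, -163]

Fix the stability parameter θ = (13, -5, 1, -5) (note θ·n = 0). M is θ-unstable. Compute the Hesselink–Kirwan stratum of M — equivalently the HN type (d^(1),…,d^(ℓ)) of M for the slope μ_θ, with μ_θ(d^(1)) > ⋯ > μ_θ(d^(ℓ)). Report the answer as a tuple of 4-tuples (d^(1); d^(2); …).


Interval decomposition of M: I[1,4]^2, I[3,3], I[3,4], I[4,4].
HN type (ℓ=3): μ^(1)=1; μ^(2)=-2; μ^(3)=-5

((2, 2, 3, 2); (0, 0, 1, 1); (0, 0, 0, 1))


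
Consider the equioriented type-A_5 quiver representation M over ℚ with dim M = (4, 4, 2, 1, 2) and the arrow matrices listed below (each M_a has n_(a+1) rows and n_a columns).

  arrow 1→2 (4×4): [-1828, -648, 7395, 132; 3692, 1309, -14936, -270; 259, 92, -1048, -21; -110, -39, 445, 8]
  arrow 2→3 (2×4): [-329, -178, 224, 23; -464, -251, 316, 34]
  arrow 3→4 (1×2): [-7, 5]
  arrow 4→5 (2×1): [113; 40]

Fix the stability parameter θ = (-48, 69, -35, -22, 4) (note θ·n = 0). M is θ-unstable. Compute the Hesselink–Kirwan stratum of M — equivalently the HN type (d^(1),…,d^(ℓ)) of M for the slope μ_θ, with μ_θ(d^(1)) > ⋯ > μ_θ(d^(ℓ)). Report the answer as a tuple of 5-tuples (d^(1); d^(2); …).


Barcode: M ≅ I[1,1], I[1,2], I[1,3], I[1,5], I[2,2], I[5,5]. HN layers by μ_θ (4 steps, strictly decreasing):
  μ^(1)=69; μ^(2)=17; μ^(3)=4; μ^(4)=-48

((0, 2, 0, 0, 0); (0, 1, 1, 0, 0); (0, 1, 1, 1, 2); (4, 0, 0, 0, 0))


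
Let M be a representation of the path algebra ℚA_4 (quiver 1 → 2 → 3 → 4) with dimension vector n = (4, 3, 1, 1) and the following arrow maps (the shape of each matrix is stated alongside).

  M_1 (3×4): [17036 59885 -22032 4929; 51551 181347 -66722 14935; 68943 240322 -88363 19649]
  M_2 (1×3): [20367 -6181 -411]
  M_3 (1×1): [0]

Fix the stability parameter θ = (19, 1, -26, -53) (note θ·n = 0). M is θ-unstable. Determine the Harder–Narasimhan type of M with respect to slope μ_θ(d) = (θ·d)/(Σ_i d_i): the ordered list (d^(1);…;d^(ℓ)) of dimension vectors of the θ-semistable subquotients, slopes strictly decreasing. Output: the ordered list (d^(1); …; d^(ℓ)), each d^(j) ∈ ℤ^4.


Interval decomposition of M: I[1,1], I[1,2]^2, I[1,3], I[4,4].
HN type (ℓ=4): μ^(1)=19; μ^(2)=10; μ^(3)=-2; μ^(4)=-53

((1, 0, 0, 0); (2, 2, 0, 0); (1, 1, 1, 0); (0, 0, 0, 1))


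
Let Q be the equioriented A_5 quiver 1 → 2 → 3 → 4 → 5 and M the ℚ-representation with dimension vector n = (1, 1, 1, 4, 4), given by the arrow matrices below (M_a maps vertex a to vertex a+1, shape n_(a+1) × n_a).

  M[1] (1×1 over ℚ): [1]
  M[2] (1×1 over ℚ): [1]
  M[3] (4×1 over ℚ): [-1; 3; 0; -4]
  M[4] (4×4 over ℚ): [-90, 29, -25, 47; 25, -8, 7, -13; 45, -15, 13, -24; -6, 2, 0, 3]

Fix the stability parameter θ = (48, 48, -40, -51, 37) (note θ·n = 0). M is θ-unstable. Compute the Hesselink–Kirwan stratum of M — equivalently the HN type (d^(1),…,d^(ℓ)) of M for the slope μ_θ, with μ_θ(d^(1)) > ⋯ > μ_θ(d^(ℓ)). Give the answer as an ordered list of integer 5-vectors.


Interval decomposition of M: I[1,5], I[4,5]^3.
HN type (ℓ=3): μ^(1)=37; μ^(2)=5/4; μ^(3)=-51

((0, 0, 0, 0, 4); (1, 1, 1, 1, 0); (0, 0, 0, 3, 0))


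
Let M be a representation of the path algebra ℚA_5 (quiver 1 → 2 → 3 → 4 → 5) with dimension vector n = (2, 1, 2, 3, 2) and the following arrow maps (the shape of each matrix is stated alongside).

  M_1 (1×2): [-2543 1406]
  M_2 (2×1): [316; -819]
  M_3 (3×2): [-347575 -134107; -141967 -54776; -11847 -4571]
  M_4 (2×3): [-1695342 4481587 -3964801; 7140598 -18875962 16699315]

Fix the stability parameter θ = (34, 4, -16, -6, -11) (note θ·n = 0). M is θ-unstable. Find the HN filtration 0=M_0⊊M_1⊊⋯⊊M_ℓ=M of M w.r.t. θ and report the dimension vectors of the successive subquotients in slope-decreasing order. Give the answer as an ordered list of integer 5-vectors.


Interval decomposition of M: I[1,1], I[1,5], I[3,5], I[4,4].
HN type (ℓ=5): μ^(1)=34; μ^(2)=1; μ^(3)=-6; μ^(4)=-17/2; μ^(5)=-16

((1, 0, 0, 0, 0); (1, 1, 1, 1, 1); (0, 0, 0, 1, 0); (0, 0, 0, 1, 1); (0, 0, 1, 0, 0))
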